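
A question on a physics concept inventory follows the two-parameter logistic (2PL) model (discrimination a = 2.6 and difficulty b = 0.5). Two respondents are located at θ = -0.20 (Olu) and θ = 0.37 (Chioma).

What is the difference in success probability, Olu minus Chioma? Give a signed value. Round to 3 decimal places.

-0.277

P(θ) = 1 / (1 + exp(−a(θ − b)))
P(Olu) = 0.1394  [exponent -1.8200]
P(Chioma) = 0.4163  [exponent -0.3380]
Difference = 0.1394 − 0.4163 = -0.2769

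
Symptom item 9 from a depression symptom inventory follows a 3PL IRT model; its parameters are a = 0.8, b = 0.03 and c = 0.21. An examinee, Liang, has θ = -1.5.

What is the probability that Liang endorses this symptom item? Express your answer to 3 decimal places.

0.390

P(θ) = c + (1 − c) · 1 / (1 + exp(−a(θ − b)))
Exponent: 0.8 × (-1.5 − 0.03) = -1.2240
1/(1 + e^{1.2240}) = 0.2272
P = 0.21 + 0.79 × 0.2272 = 0.3895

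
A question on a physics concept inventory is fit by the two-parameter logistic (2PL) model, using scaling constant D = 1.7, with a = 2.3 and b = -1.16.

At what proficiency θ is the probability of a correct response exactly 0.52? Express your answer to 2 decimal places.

P(θ) = 1 / (1 + exp(−D·a(θ − b)))
logit = ln(0.5200/0.4800) = 0.0800
θ = b + logit/(1.7·a) = -1.16 + 0.0800/3.9100 = -1.1395

-1.14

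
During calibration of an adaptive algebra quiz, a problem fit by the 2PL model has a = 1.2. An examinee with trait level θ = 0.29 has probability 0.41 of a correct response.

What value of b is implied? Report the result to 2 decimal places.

P(θ) = 1 / (1 + exp(−a(θ − b)))
logit(0.41) = ln(0.41/0.59) = -0.3640
b = θ − logit/(a) = 0.29 − (-0.3640)/1.2000 = 0.5933

0.59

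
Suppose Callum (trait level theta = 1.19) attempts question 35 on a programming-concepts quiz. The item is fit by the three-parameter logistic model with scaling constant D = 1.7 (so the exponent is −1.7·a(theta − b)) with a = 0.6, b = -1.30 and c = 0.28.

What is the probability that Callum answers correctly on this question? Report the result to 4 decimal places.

0.9474

P(theta) = c + (1 − c) · 1 / (1 + exp(−D·a(theta − b)))
Exponent: 1.7 × 0.6 × (1.19 − (-1.30)) = 2.5398
1/(1 + e^{-2.5398}) = 0.9269
P = 0.28 + 0.72 × 0.9269 = 0.9474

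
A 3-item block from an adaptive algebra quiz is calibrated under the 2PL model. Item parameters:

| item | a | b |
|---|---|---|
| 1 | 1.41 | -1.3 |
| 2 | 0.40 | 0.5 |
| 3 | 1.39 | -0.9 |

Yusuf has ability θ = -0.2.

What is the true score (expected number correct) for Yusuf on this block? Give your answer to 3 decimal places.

P(θ) = 1 / (1 + exp(−a(θ − b)))
P_1 = 1/(1+e^{-1.5510}) = 0.8251
P_2 = 1/(1+e^{0.2800}) = 0.4305
P_3 = 1/(1+e^{-0.9730}) = 0.7257
E[score] = 0.8251 + 0.4305 + 0.7257 = 1.9812

1.981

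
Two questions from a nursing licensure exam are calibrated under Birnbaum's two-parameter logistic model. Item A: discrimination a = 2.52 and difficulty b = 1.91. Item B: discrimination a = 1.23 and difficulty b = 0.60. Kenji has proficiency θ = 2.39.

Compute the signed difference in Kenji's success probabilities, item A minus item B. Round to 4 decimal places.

P(θ) = 1 / (1 + exp(−a(θ − b)))
P_A = 0.7702
P_B = 0.9004
P_A − P_B = -0.1302

-0.1302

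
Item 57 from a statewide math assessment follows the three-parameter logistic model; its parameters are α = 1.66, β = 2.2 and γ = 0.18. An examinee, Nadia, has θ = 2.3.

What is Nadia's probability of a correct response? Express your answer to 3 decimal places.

P(θ) = γ + (1 − γ) · 1 / (1 + exp(−α(θ − β)))
Exponent: 1.66 × (2.3 − 2.2) = 0.1660
1/(1 + e^{-0.1660}) = 0.5414
P = 0.18 + 0.82 × 0.5414 = 0.6240

0.624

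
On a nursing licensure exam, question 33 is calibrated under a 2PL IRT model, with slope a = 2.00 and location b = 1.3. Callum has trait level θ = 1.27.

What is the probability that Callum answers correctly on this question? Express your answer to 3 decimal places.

P(θ) = 1 / (1 + exp(−a(θ − b)))
Exponent: 2.00 × (1.27 − 1.3) = -0.0600
1/(1 + e^{0.0600}) = 0.4850

0.485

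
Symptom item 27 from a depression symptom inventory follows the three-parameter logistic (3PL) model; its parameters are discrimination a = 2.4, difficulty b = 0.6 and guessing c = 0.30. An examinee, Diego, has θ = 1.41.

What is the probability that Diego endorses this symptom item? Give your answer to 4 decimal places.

P(θ) = c + (1 − c) · 1 / (1 + exp(−a(θ − b)))
Exponent: 2.4 × (1.41 − 0.6) = 1.9440
1/(1 + e^{-1.9440}) = 0.8748
P = 0.30 + 0.70 × 0.8748 = 0.9124

0.9124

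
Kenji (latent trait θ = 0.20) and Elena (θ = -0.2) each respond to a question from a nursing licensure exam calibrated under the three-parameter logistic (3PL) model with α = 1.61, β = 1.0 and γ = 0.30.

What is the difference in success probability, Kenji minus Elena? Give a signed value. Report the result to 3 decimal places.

P(θ) = γ + (1 − γ) · 1 / (1 + exp(−α(θ − β)))
P(Kenji) = 0.4513  [exponent -1.2880]
P(Elena) = 0.3886  [exponent -1.9320]
Difference = 0.4513 − 0.3886 = 0.0628

0.063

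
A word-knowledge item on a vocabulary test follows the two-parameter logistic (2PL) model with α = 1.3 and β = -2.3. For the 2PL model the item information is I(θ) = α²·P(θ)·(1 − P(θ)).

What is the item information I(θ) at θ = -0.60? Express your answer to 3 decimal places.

0.151

P = 1/(1+e^{-2.2100}) = 0.9011
P(1−P) = 0.9011 × 0.0989 = 0.0891
I = α² × P(1−P) = 1.3² × 0.0891 = 0.15055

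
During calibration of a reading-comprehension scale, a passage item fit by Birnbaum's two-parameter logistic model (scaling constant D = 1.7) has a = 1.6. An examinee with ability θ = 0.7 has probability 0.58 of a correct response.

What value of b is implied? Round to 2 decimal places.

0.58

P(θ) = 1 / (1 + exp(−D·a(θ − b)))
logit(0.58) = ln(0.58/0.42) = 0.3228
b = θ − logit/(1.7·a) = 0.7 − 0.3228/2.7200 = 0.5813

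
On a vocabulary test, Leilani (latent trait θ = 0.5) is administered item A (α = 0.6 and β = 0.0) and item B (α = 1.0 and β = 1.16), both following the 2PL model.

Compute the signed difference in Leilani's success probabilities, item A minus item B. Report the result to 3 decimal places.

P(θ) = 1 / (1 + exp(−α(θ − β)))
P_A = 0.5744
P_B = 0.3407
P_A − P_B = 0.2337

0.234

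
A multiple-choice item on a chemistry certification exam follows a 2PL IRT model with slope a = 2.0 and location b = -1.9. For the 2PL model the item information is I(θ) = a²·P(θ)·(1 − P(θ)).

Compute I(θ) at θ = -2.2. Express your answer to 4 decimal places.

0.9151

P = 1/(1+e^{0.6000}) = 0.3543
P(1−P) = 0.3543 × 0.6457 = 0.2288
I = a² × P(1−P) = 2.0² × 0.2288 = 0.91514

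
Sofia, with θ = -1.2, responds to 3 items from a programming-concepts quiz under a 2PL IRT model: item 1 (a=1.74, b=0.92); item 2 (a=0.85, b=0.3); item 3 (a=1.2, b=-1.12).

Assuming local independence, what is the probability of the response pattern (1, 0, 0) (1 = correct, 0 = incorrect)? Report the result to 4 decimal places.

0.0100

P(θ) = 1 / (1 + exp(−a(θ − b)))
P_1 = 1/(1+e^{3.6888}) = 0.0244
P_2 = 1/(1+e^{1.2750}) = 0.2184
P_3 = 1/(1+e^{0.0960}) = 0.4760
L = P_1 × (1−P_2) × (1−P_3) = 0.0244 × 0.7816 × 0.5240 = 0.00999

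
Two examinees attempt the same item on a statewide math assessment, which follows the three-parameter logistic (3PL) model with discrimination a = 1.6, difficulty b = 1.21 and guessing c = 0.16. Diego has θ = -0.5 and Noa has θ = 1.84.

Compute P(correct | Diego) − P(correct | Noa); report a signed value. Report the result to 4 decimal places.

P(θ) = c + (1 − c) · 1 / (1 + exp(−a(θ − b)))
P(Diego) = 0.2111  [exponent -2.7360]
P(Noa) = 0.7754  [exponent 1.0080]
Difference = 0.2111 − 0.7754 = -0.5643

-0.5643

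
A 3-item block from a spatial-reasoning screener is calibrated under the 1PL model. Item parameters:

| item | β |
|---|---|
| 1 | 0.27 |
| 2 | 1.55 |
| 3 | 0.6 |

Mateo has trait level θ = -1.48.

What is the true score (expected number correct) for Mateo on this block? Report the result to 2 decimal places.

P(θ) = 1 / (1 + exp(−(θ − β)))
P_1 = 1/(1+e^{1.7500}) = 0.1480
P_2 = 1/(1+e^{3.0300}) = 0.0461
P_3 = 1/(1+e^{2.0800}) = 0.1111
E[score] = 0.1480 + 0.0461 + 0.1111 = 0.3052

0.31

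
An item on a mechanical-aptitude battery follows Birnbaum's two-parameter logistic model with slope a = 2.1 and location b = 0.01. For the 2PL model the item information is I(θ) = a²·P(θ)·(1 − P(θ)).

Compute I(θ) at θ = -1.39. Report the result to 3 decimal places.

P = 1/(1+e^{2.9400}) = 0.0502
P(1−P) = 0.0502 × 0.9498 = 0.0477
I = a² × P(1−P) = 2.1² × 0.0477 = 0.21031

0.210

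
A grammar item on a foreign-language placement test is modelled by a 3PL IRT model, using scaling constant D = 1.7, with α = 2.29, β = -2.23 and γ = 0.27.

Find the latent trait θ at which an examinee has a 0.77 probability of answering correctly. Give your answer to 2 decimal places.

P(θ) = γ + (1 − γ) · 1 / (1 + exp(−D·α(θ − β)))
Remove guessing floor: (0.77 − 0.27)/(1 − 0.27) = 0.6849
logit = ln(0.6849/0.3151) = 0.7765
θ = β + logit/(1.7·α) = -2.23 + 0.7765/3.8930 = -2.0305

-2.03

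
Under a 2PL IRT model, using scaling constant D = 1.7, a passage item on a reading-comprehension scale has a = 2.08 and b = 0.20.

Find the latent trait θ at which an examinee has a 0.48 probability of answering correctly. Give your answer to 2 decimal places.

0.18

P(θ) = 1 / (1 + exp(−D·a(θ − b)))
logit = ln(0.4800/0.5200) = -0.0800
θ = b + logit/(1.7·a) = 0.20 + (-0.0800)/3.5360 = 0.1774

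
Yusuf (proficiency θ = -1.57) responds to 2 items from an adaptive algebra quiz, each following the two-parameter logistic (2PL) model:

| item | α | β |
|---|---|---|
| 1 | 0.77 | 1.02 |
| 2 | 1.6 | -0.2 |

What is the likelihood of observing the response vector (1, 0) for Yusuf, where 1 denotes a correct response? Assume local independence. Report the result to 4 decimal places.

P(θ) = 1 / (1 + exp(−α(θ − β)))
P_1 = 1/(1+e^{1.9943}) = 0.1198
P_2 = 1/(1+e^{2.1920}) = 0.1005
L = P_1 × (1−P_2) = 0.1198 × 0.8995 = 0.10777

0.1078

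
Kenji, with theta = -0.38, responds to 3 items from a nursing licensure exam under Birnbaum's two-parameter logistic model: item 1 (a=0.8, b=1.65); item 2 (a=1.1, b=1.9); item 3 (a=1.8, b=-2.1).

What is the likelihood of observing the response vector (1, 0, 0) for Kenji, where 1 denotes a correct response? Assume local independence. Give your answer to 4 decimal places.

0.0066

P(theta) = 1 / (1 + exp(−a(theta − b)))
P_1 = 1/(1+e^{1.6240}) = 0.1647
P_2 = 1/(1+e^{2.5080}) = 0.0753
P_3 = 1/(1+e^{-3.0960}) = 0.9567
L = P_1 × (1−P_2) × (1−P_3) = 0.1647 × 0.9247 × 0.0433 = 0.00659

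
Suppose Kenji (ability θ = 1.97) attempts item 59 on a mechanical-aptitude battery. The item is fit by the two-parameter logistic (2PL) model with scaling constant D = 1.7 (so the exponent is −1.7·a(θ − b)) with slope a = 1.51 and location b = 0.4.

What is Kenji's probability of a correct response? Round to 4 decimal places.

P(θ) = 1 / (1 + exp(−D·a(θ − b)))
Exponent: 1.7 × 1.51 × (1.97 − 0.4) = 4.0302
1/(1 + e^{-4.0302}) = 0.9825
P = 0.9825

0.9825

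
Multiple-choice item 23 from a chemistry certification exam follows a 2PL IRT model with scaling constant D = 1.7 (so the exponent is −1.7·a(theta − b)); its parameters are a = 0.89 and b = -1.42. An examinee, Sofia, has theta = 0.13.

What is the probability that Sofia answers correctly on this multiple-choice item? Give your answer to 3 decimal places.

P(theta) = 1 / (1 + exp(−D·a(theta − b)))
Exponent: 1.7 × 0.89 × (0.13 − (-1.42)) = 2.3451
1/(1 + e^{-2.3451}) = 0.9125
P = 0.9125

0.913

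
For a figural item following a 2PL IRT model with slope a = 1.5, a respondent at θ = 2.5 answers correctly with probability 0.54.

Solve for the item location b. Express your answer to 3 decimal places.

P(θ) = 1 / (1 + exp(−a(θ − b)))
logit(0.54) = ln(0.54/0.46) = 0.1603
b = θ − logit/(a) = 2.5 − 0.1603/1.5000 = 2.3931

2.393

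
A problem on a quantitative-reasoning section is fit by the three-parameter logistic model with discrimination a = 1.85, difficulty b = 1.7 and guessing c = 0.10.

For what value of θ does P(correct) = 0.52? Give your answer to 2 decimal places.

P(θ) = c + (1 − c) · 1 / (1 + exp(−a(θ − b)))
Remove guessing floor: (0.52 − 0.10)/(1 − 0.10) = 0.4667
logit = ln(0.4667/0.5333) = -0.1335
θ = b + logit/(a) = 1.7 + (-0.1335)/1.8500 = 1.6278

1.63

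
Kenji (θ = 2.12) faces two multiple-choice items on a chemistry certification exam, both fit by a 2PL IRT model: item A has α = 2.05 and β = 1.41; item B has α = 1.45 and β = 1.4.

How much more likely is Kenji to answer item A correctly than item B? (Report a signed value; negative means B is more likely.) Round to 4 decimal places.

P(θ) = 1 / (1 + exp(−α(θ − β)))
P_A = 0.8108
P_B = 0.7396
P_A − P_B = 0.0712

0.0712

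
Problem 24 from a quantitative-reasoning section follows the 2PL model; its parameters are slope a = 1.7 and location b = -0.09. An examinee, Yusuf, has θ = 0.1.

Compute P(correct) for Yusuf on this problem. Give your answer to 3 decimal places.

P(θ) = 1 / (1 + exp(−a(θ − b)))
Exponent: 1.7 × (0.1 − (-0.09)) = 0.3230
1/(1 + e^{-0.3230}) = 0.5801

0.580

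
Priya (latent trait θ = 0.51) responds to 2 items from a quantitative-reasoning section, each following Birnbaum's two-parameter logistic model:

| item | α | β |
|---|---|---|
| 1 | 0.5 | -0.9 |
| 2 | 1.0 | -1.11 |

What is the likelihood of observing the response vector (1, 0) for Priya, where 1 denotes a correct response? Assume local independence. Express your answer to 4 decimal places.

P(θ) = 1 / (1 + exp(−α(θ − β)))
P_1 = 1/(1+e^{-0.7050}) = 0.6693
P_2 = 1/(1+e^{-1.6200}) = 0.8348
L = P_1 × (1−P_2) = 0.6693 × 0.1652 = 0.11057

0.1106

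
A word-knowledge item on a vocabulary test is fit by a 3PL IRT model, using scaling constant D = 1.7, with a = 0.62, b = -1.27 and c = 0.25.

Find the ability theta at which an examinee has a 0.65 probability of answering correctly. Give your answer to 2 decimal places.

-1.14

P(theta) = c + (1 − c) · 1 / (1 + exp(−D·a(theta − b)))
Remove guessing floor: (0.65 − 0.25)/(1 − 0.25) = 0.5333
logit = ln(0.5333/0.4667) = 0.1335
theta = b + logit/(1.7·a) = -1.27 + 0.1335/1.0540 = -1.1433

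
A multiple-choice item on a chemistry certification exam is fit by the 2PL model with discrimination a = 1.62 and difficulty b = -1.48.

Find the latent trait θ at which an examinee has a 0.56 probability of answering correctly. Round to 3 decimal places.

-1.331

P(θ) = 1 / (1 + exp(−a(θ − b)))
logit = ln(0.5600/0.4400) = 0.2412
θ = b + logit/(a) = -1.48 + 0.2412/1.6200 = -1.3311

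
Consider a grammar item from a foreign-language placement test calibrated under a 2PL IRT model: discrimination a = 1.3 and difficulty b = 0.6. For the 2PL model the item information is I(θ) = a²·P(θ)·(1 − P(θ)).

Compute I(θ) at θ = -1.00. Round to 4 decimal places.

P = 1/(1+e^{2.0800}) = 0.1111
P(1−P) = 0.1111 × 0.8889 = 0.0987
I = a² × P(1−P) = 1.3² × 0.0987 = 0.16684

0.1668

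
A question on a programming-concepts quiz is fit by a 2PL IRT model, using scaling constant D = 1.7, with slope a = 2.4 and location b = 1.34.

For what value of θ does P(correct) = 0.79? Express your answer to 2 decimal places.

P(θ) = 1 / (1 + exp(−D·a(θ − b)))
logit = ln(0.7900/0.2100) = 1.3249
θ = b + logit/(1.7·a) = 1.34 + 1.3249/4.0800 = 1.6647

1.66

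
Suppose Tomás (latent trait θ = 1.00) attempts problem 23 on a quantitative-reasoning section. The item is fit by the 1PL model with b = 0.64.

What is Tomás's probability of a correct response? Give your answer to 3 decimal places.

0.589

P(θ) = 1 / (1 + exp(−(θ − b)))
Exponent: (1.00 − 0.64) = 0.3600
1/(1 + e^{-0.3600}) = 0.5890
P = 0.5890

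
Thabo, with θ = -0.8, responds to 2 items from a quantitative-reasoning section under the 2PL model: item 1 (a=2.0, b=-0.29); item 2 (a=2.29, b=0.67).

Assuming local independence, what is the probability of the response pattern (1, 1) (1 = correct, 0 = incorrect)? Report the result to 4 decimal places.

P(θ) = 1 / (1 + exp(−a(θ − b)))
P_1 = 1/(1+e^{1.0200}) = 0.2650
P_2 = 1/(1+e^{3.3663}) = 0.0334
L = P_1 × P_2 = 0.2650 × 0.0334 = 0.00884

0.0088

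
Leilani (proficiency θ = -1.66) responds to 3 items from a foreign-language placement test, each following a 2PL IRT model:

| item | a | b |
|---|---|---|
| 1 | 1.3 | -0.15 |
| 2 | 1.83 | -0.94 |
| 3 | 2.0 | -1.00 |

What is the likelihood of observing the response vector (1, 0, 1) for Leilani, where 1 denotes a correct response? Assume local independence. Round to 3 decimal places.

0.020

P(θ) = 1 / (1 + exp(−a(θ − b)))
P_1 = 1/(1+e^{1.9630}) = 0.1231
P_2 = 1/(1+e^{1.3176}) = 0.2112
P_3 = 1/(1+e^{1.3200}) = 0.2108
L = P_1 × (1−P_2) × P_3 = 0.1231 × 0.7888 × 0.2108 = 0.02048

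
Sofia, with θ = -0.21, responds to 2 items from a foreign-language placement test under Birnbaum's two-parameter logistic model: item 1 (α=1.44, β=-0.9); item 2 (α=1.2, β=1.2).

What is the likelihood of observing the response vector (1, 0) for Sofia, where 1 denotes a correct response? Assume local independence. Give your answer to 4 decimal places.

P(θ) = 1 / (1 + exp(−α(θ − β)))
P_1 = 1/(1+e^{-0.9936}) = 0.7298
P_2 = 1/(1+e^{1.6920}) = 0.1555
L = P_1 × (1−P_2) = 0.7298 × 0.8445 = 0.61631

0.6163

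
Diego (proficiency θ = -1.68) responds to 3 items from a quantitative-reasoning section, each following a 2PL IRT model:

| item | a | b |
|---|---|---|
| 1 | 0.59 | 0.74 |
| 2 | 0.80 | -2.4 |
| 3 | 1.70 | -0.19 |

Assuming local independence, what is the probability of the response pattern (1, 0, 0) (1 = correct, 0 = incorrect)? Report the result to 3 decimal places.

0.064

P(θ) = 1 / (1 + exp(−a(θ − b)))
P_1 = 1/(1+e^{1.4278}) = 0.1934
P_2 = 1/(1+e^{-0.5760}) = 0.6401
P_3 = 1/(1+e^{2.5330}) = 0.0736
L = P_1 × (1−P_2) × (1−P_3) = 0.1934 × 0.3599 × 0.9264 = 0.06449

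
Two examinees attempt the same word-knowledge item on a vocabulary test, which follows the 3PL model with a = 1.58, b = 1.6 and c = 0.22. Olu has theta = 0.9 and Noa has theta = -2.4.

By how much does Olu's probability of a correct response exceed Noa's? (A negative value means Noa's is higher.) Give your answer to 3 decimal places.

P(theta) = c + (1 − c) · 1 / (1 + exp(−a(theta − b)))
P(Olu) = 0.4139  [exponent -1.1060]
P(Noa) = 0.2214  [exponent -6.3200]
Difference = 0.4139 − 0.2214 = 0.1925

0.193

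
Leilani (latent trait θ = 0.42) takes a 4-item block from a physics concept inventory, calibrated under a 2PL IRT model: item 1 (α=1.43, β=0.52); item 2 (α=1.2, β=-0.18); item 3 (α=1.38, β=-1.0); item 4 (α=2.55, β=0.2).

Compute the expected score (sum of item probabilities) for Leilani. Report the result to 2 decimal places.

P(θ) = 1 / (1 + exp(−α(θ − β)))
P_1 = 1/(1+e^{0.1430}) = 0.4643
P_2 = 1/(1+e^{-0.7200}) = 0.6726
P_3 = 1/(1+e^{-1.9596}) = 0.8765
P_4 = 1/(1+e^{-0.5610}) = 0.6367
E[score] = 0.4643 + 0.6726 + 0.8765 + 0.6367 = 2.6501

2.65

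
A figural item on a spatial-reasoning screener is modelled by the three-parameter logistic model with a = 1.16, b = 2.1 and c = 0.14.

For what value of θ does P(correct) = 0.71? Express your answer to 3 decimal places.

2.683

P(θ) = c + (1 − c) · 1 / (1 + exp(−a(θ − b)))
Remove guessing floor: (0.71 − 0.14)/(1 − 0.14) = 0.6628
logit = ln(0.6628/0.3372) = 0.6758
θ = b + logit/(a) = 2.1 + 0.6758/1.1600 = 2.6825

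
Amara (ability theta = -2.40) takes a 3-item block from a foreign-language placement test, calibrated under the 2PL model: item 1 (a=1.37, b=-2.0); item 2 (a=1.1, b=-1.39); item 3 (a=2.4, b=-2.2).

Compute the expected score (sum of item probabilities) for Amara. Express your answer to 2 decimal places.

1.00

P(theta) = 1 / (1 + exp(−a(theta − b)))
P_1 = 1/(1+e^{0.5480}) = 0.3663
P_2 = 1/(1+e^{1.1110}) = 0.2477
P_3 = 1/(1+e^{0.4800}) = 0.3823
E[score] = 0.3663 + 0.2477 + 0.3823 = 0.9963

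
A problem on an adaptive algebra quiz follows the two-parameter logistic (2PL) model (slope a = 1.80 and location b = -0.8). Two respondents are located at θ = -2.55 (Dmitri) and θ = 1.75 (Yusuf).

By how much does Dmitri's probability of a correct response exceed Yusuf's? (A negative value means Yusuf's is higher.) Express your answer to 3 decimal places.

-0.949

P(θ) = 1 / (1 + exp(−a(θ − b)))
P(Dmitri) = 0.0411  [exponent -3.1500]
P(Yusuf) = 0.9899  [exponent 4.5900]
Difference = 0.0411 − 0.9899 = -0.9489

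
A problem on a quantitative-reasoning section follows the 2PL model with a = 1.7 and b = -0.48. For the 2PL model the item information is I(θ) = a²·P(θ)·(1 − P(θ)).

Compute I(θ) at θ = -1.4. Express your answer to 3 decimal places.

0.414

P = 1/(1+e^{1.5640}) = 0.1731
P(1−P) = 0.1731 × 0.8269 = 0.1431
I = a² × P(1−P) = 1.7² × 0.1431 = 0.41361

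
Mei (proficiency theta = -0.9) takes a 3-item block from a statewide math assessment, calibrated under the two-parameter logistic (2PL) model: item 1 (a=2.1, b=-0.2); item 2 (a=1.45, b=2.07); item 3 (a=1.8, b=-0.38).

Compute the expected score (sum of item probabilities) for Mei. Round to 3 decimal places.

0.482

P(theta) = 1 / (1 + exp(−a(theta − b)))
P_1 = 1/(1+e^{1.4700}) = 0.1869
P_2 = 1/(1+e^{4.3065}) = 0.0133
P_3 = 1/(1+e^{0.9360}) = 0.2817
E[score] = 0.1869 + 0.0133 + 0.2817 = 0.4820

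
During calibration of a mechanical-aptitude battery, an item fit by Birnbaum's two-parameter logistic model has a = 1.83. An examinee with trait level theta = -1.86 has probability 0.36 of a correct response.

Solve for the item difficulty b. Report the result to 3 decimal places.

P(theta) = 1 / (1 + exp(−a(theta − b)))
logit(0.36) = ln(0.36/0.64) = -0.5754
b = theta − logit/(a) = -1.86 − (-0.5754)/1.8300 = -1.5456

-1.546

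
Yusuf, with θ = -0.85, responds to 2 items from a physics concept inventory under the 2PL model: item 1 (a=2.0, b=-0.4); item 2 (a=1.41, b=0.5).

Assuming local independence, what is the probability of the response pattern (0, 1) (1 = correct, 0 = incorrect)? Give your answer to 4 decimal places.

P(θ) = 1 / (1 + exp(−a(θ − b)))
P_1 = 1/(1+e^{0.9000}) = 0.2891
P_2 = 1/(1+e^{1.9035}) = 0.1297
L = (1−P_1) × P_2 = 0.7109 × 0.1297 = 0.09222

0.0922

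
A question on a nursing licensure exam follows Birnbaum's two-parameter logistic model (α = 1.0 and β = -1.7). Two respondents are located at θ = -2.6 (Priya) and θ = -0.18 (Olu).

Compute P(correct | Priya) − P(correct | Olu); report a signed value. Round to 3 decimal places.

-0.531

P(θ) = 1 / (1 + exp(−α(θ − β)))
P(Priya) = 0.2891  [exponent -0.9000]
P(Olu) = 0.8205  [exponent 1.5200]
Difference = 0.2891 − 0.8205 = -0.5315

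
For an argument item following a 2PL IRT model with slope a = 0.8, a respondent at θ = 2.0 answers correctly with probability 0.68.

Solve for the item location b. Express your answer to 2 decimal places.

P(θ) = 1 / (1 + exp(−a(θ − b)))
logit(0.68) = ln(0.68/0.32) = 0.7538
b = θ − logit/(a) = 2.0 − 0.7538/0.8000 = 1.0578

1.06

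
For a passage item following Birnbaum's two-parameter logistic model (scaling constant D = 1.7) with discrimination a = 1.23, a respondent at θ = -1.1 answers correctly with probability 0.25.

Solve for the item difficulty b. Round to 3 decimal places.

-0.575

P(θ) = 1 / (1 + exp(−D·a(θ − b)))
logit(0.25) = ln(0.25/0.75) = -1.0986
b = θ − logit/(1.7·a) = -1.1 − (-1.0986)/2.0910 = -0.5746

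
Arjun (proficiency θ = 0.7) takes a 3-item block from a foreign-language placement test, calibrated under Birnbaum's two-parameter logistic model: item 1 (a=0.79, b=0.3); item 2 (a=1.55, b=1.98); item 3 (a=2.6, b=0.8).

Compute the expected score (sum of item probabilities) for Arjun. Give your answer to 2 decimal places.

P(θ) = 1 / (1 + exp(−a(θ − b)))
P_1 = 1/(1+e^{-0.3160}) = 0.5783
P_2 = 1/(1+e^{1.9840}) = 0.1209
P_3 = 1/(1+e^{0.2600}) = 0.4354
E[score] = 0.5783 + 0.1209 + 0.4354 = 1.1346

1.13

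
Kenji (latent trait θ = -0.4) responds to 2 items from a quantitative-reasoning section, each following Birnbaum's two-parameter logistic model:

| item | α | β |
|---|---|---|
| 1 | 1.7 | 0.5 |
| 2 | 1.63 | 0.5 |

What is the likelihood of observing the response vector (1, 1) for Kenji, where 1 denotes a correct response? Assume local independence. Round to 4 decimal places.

P(θ) = 1 / (1 + exp(−α(θ − β)))
P_1 = 1/(1+e^{1.5300}) = 0.1780
P_2 = 1/(1+e^{1.4670}) = 0.1874
L = P_1 × P_2 = 0.1780 × 0.1874 = 0.03336

0.0334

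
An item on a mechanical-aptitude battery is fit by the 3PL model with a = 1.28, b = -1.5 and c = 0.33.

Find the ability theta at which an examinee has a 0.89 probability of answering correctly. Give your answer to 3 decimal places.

P(theta) = c + (1 − c) · 1 / (1 + exp(−a(theta − b)))
Remove guessing floor: (0.89 − 0.33)/(1 − 0.33) = 0.8358
logit = ln(0.8358/0.1642) = 1.6275
theta = b + logit/(a) = -1.5 + 1.6275/1.2800 = -0.2285

-0.229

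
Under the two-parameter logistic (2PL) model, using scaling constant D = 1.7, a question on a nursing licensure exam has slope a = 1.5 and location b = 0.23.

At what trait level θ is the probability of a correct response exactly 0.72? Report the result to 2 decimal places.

0.60

P(θ) = 1 / (1 + exp(−D·a(θ − b)))
logit = ln(0.7200/0.2800) = 0.9445
θ = b + logit/(1.7·a) = 0.23 + 0.9445/2.5500 = 0.6004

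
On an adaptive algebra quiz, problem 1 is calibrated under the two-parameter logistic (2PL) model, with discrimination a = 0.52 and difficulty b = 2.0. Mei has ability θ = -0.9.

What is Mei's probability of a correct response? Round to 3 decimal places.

0.181

P(θ) = 1 / (1 + exp(−a(θ − b)))
Exponent: 0.52 × (-0.9 − 2.0) = -1.5080
1/(1 + e^{1.5080}) = 0.1812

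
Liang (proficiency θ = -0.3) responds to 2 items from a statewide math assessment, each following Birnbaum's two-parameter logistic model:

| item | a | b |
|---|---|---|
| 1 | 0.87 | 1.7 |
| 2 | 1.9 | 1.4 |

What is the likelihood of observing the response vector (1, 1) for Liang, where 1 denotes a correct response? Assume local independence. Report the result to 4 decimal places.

P(θ) = 1 / (1 + exp(−a(θ − b)))
P_1 = 1/(1+e^{1.7400}) = 0.1493
P_2 = 1/(1+e^{3.2300}) = 0.0381
L = P_1 × P_2 = 0.1493 × 0.0381 = 0.00568

0.0057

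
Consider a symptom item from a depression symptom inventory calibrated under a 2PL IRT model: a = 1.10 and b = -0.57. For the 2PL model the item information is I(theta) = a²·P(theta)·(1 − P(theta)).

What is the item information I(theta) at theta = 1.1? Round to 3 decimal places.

0.143

P = 1/(1+e^{-1.8370}) = 0.8626
P(1−P) = 0.8626 × 0.1374 = 0.1185
I = a² × P(1−P) = 1.10² × 0.1185 = 0.14342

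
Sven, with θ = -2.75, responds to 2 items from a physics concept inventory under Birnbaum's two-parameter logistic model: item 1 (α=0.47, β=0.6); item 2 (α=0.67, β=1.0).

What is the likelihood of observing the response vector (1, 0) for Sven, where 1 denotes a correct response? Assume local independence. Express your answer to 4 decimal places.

P(θ) = 1 / (1 + exp(−α(θ − β)))
P_1 = 1/(1+e^{1.5745}) = 0.1716
P_2 = 1/(1+e^{2.5125}) = 0.0750
L = P_1 × (1−P_2) = 0.1716 × 0.9250 = 0.15871

0.1587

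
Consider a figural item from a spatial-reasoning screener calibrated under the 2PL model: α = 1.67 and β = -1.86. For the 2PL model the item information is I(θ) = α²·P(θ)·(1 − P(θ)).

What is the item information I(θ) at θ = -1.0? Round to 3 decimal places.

0.433

P = 1/(1+e^{-1.4362}) = 0.8079
P(1−P) = 0.8079 × 0.1921 = 0.1552
I = α² × P(1−P) = 1.67² × 0.1552 = 0.43289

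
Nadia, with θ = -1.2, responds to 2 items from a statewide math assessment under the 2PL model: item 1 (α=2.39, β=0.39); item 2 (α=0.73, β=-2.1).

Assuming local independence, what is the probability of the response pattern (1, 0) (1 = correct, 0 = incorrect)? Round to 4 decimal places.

P(θ) = 1 / (1 + exp(−α(θ − β)))
P_1 = 1/(1+e^{3.8001}) = 0.0219
P_2 = 1/(1+e^{-0.6570}) = 0.6586
L = P_1 × (1−P_2) = 0.0219 × 0.3414 = 0.00747

0.0075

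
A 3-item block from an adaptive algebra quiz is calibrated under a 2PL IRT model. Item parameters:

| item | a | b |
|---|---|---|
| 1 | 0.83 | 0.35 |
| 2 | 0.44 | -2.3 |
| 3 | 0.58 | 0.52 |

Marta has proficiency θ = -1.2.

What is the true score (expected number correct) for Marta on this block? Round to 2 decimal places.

1.10

P(θ) = 1 / (1 + exp(−a(θ − b)))
P_1 = 1/(1+e^{1.2865}) = 0.2164
P_2 = 1/(1+e^{-0.4840}) = 0.6187
P_3 = 1/(1+e^{0.9976}) = 0.2694
E[score] = 0.2164 + 0.6187 + 0.2694 = 1.1046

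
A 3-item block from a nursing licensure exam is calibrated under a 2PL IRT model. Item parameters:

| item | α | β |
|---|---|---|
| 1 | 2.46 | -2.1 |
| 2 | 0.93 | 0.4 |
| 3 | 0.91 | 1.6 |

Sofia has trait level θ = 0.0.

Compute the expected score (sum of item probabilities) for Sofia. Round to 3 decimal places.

P(θ) = 1 / (1 + exp(−α(θ − β)))
P_1 = 1/(1+e^{-5.1660}) = 0.9943
P_2 = 1/(1+e^{0.3720}) = 0.4081
P_3 = 1/(1+e^{1.4560}) = 0.1891
E[score] = 0.9943 + 0.4081 + 0.1891 = 1.5915

1.591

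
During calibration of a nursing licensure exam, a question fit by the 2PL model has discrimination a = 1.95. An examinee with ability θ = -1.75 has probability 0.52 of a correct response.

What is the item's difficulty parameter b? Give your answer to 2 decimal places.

-1.79

P(θ) = 1 / (1 + exp(−a(θ − b)))
logit(0.52) = ln(0.52/0.48) = 0.0800
b = θ − logit/(a) = -1.75 − 0.0800/1.9500 = -1.7910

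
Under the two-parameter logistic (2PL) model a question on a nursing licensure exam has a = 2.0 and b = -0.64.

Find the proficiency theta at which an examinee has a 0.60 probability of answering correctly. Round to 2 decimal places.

-0.44

P(theta) = 1 / (1 + exp(−a(theta − b)))
logit = ln(0.6000/0.4000) = 0.4055
theta = b + logit/(a) = -0.64 + 0.4055/2.0000 = -0.4373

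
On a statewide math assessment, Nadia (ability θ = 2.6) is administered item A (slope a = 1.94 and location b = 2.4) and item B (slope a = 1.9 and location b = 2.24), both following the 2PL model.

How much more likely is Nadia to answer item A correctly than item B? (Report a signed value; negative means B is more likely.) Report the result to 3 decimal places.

P(θ) = 1 / (1 + exp(−a(θ − b)))
P_A = 0.5958
P_B = 0.6646
P_A − P_B = -0.0688

-0.069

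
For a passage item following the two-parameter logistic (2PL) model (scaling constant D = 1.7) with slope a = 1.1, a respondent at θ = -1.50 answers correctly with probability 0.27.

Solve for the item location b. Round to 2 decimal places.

P(θ) = 1 / (1 + exp(−D·a(θ − b)))
logit(0.27) = ln(0.27/0.73) = -0.9946
b = θ − logit/(1.7·a) = -1.50 − (-0.9946)/1.8700 = -0.9681

-0.97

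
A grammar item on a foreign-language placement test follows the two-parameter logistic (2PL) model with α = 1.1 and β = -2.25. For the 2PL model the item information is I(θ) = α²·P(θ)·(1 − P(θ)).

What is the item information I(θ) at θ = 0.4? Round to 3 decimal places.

0.059

P = 1/(1+e^{-2.9150}) = 0.9486
P(1−P) = 0.9486 × 0.0514 = 0.0488
I = α² × P(1−P) = 1.1² × 0.0488 = 0.05902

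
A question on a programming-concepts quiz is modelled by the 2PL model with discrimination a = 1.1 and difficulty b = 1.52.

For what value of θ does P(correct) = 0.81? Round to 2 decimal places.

2.84

P(θ) = 1 / (1 + exp(−a(θ − b)))
logit = ln(0.8100/0.1900) = 1.4500
θ = b + logit/(a) = 1.52 + 1.4500/1.1000 = 2.8382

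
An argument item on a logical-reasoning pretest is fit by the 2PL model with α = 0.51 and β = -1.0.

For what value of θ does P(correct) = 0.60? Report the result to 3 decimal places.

P(θ) = 1 / (1 + exp(−α(θ − β)))
logit = ln(0.6000/0.4000) = 0.4055
θ = β + logit/(α) = -1.0 + 0.4055/0.5100 = -0.2050

-0.205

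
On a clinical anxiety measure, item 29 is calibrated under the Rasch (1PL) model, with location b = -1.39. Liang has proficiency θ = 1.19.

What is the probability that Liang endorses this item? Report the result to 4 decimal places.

P(θ) = 1 / (1 + exp(−(θ − b)))
Exponent: (1.19 − (-1.39)) = 2.5800
1/(1 + e^{-2.5800}) = 0.9296
P = 0.9296

0.9296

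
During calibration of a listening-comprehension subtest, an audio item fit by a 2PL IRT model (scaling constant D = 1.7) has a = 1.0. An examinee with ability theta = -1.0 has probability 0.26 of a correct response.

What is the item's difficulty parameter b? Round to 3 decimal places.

P(theta) = 1 / (1 + exp(−D·a(theta − b)))
logit(0.26) = ln(0.26/0.74) = -1.0460
b = theta − logit/(1.7·a) = -1.0 − (-1.0460)/1.7000 = -0.3847

-0.385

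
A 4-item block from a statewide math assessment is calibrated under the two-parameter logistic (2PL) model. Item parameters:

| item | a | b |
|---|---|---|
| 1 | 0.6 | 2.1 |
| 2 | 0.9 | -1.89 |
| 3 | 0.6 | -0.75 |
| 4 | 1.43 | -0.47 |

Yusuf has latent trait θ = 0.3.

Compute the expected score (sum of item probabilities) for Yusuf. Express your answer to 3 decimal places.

P(θ) = 1 / (1 + exp(−a(θ − b)))
P_1 = 1/(1+e^{1.0800}) = 0.2535
P_2 = 1/(1+e^{-1.9710}) = 0.8777
P_3 = 1/(1+e^{-0.6300}) = 0.6525
P_4 = 1/(1+e^{-1.1011}) = 0.7505
E[score] = 0.2535 + 0.8777 + 0.6525 + 0.7505 = 2.5342

2.534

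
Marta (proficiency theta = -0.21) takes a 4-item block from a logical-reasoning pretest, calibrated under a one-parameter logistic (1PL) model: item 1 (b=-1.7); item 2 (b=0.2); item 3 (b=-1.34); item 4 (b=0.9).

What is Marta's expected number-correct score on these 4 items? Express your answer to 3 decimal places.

P(theta) = 1 / (1 + exp(−(theta − b)))
P_1 = 1/(1+e^{-1.4900}) = 0.8161
P_2 = 1/(1+e^{0.4100}) = 0.3989
P_3 = 1/(1+e^{-1.1300}) = 0.7558
P_4 = 1/(1+e^{1.1100}) = 0.2479
E[score] = 0.8161 + 0.3989 + 0.7558 + 0.2479 = 2.2187

2.219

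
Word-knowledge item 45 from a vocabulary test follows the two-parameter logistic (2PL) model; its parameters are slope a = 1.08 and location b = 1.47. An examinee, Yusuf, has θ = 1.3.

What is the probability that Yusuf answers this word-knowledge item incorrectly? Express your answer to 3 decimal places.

0.546

P(θ) = 1 / (1 + exp(−a(θ − b)))
Exponent: 1.08 × (1.3 − 1.47) = -0.1836
1/(1 + e^{0.1836}) = 0.4542
P(incorrect) = 1 − 0.4542 = 0.5458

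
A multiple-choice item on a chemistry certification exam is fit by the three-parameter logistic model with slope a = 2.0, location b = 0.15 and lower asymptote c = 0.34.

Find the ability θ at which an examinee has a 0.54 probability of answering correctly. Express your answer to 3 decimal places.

P(θ) = c + (1 − c) · 1 / (1 + exp(−a(θ − b)))
Remove guessing floor: (0.54 − 0.34)/(1 − 0.34) = 0.3030
logit = ln(0.3030/0.6970) = -0.8329
θ = b + logit/(a) = 0.15 + (-0.8329)/2.0000 = -0.2665

-0.266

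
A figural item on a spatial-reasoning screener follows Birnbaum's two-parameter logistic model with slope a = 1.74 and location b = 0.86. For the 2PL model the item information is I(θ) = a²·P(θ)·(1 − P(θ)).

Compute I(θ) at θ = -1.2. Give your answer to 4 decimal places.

P = 1/(1+e^{3.5844}) = 0.0270
P(1−P) = 0.0270 × 0.9730 = 0.0263
I = a² × P(1−P) = 1.74² × 0.0263 = 0.07955

0.0795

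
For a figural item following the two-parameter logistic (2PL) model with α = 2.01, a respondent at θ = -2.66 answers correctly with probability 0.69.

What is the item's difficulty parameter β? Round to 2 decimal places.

-3.06

P(θ) = 1 / (1 + exp(−α(θ − β)))
logit(0.69) = ln(0.69/0.31) = 0.8001
β = θ − logit/(α) = -2.66 − 0.8001/2.0100 = -3.0581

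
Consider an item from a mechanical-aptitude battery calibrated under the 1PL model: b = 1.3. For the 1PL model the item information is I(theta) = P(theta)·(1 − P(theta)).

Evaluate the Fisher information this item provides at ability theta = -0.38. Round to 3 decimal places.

0.132

P = 1/(1+e^{1.6800}) = 0.1571
P(1−P) = 0.1571 × 0.8429 = 0.1324
I = P(1−P) = 0.13242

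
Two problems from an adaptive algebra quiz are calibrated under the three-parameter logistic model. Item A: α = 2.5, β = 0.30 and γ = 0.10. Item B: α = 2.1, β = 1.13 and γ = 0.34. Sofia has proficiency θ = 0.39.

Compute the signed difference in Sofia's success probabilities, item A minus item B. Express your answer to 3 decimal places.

0.145

P(θ) = γ + (1 − γ) · 1 / (1 + exp(−α(θ − β)))
P_A = 0.6004
P_B = 0.4552
P_A − P_B = 0.1452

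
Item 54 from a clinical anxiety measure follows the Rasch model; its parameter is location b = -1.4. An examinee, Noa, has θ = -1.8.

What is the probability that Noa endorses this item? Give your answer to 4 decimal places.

0.4013

P(θ) = 1 / (1 + exp(−(θ − b)))
Exponent: (-1.8 − (-1.4)) = -0.4000
1/(1 + e^{0.4000}) = 0.4013
P = 0.4013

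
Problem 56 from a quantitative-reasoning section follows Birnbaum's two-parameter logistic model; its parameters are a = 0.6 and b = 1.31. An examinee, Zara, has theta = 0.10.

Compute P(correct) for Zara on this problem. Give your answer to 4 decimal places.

0.3261

P(theta) = 1 / (1 + exp(−a(theta − b)))
Exponent: 0.6 × (0.10 − 1.31) = -0.7260
1/(1 + e^{0.7260}) = 0.3261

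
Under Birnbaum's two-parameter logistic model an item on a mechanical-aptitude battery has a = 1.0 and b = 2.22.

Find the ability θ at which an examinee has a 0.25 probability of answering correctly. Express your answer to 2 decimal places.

1.12

P(θ) = 1 / (1 + exp(−a(θ − b)))
logit = ln(0.2500/0.7500) = -1.0986
θ = b + logit/(a) = 2.22 + (-1.0986)/1.0000 = 1.1214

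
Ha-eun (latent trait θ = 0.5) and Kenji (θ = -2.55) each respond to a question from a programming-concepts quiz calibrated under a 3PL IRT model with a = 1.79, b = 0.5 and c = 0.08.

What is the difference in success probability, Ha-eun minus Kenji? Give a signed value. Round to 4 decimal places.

0.4561

P(θ) = c + (1 − c) · 1 / (1 + exp(−a(θ − b)))
P(Ha-eun) = 0.5400  [exponent 0.0000]
P(Kenji) = 0.0839  [exponent -5.4595]
Difference = 0.5400 − 0.0839 = 0.4561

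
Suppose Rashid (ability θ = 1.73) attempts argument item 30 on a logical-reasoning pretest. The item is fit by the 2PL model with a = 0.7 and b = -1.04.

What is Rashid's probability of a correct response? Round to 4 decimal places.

P(θ) = 1 / (1 + exp(−a(θ − b)))
Exponent: 0.7 × (1.73 − (-1.04)) = 1.9390
1/(1 + e^{-1.9390}) = 0.8742

0.8742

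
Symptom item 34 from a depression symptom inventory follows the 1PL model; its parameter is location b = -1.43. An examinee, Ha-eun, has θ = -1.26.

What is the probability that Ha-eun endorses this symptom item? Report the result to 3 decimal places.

P(θ) = 1 / (1 + exp(−(θ − b)))
Exponent: (-1.26 − (-1.43)) = 0.1700
1/(1 + e^{-0.1700}) = 0.5424
P = 0.5424

0.542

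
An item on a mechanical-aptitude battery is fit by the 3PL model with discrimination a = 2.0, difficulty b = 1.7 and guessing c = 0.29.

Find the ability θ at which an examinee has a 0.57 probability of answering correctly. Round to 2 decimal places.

P(θ) = c + (1 − c) · 1 / (1 + exp(−a(θ − b)))
Remove guessing floor: (0.57 − 0.29)/(1 − 0.29) = 0.3944
logit = ln(0.3944/0.6056) = -0.4290
θ = b + logit/(a) = 1.7 + (-0.4290)/2.0000 = 1.4855

1.49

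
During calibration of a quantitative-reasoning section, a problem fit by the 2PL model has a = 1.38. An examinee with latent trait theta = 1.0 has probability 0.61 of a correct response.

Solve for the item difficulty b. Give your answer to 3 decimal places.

0.676

P(theta) = 1 / (1 + exp(−a(theta − b)))
logit(0.61) = ln(0.61/0.39) = 0.4473
b = theta − logit/(a) = 1.0 − 0.4473/1.3800 = 0.6759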